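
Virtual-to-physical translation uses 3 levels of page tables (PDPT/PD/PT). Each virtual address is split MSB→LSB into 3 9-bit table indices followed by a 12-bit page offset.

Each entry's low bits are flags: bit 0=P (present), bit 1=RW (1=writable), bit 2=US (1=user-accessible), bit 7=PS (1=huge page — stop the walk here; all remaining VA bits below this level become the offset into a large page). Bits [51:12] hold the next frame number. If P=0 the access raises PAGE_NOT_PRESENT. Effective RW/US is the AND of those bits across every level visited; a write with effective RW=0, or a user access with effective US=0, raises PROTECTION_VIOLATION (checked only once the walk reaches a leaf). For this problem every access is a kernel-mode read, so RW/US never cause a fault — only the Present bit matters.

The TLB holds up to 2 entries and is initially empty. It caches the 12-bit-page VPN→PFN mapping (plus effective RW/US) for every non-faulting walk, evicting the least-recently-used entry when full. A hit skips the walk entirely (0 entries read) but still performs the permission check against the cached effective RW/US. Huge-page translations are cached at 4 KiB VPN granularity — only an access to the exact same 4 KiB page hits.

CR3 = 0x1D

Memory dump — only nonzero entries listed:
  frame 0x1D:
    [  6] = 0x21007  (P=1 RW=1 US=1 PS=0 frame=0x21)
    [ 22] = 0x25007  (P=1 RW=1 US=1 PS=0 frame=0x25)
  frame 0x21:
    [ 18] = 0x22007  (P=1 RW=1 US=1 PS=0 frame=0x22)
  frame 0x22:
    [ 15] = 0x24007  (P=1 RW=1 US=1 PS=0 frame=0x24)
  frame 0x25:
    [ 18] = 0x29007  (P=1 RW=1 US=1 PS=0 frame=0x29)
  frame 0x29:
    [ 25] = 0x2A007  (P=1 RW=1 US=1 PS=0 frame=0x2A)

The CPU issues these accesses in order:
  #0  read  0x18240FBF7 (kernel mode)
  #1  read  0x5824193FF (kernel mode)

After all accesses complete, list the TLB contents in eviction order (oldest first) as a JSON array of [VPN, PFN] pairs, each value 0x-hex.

Walk each access:
#0 VA=0x18240FBF7 (r,kernel):
  L0: frame=0x1D idx=6 entry=0x21007 [P=1 RW=1 US=1 PS=0]
  L1: frame=0x21 idx=18 entry=0x22007 [P=1 RW=1 US=1 PS=0]
  L2: frame=0x22 idx=15 entry=0x24007 [P=1 RW=1 US=1 PS=0]
  → PA=0x24BF7  (3 entries read)
#1 VA=0x5824193FF (r,kernel):
  L0: frame=0x1D idx=22 entry=0x25007 [P=1 RW=1 US=1 PS=0]
  L1: frame=0x25 idx=18 entry=0x29007 [P=1 RW=1 US=1 PS=0]
  L2: frame=0x29 idx=25 entry=0x2A007 [P=1 RW=1 US=1 PS=0]
  → PA=0x2A3FF  (3 entries read)

TLB: [["0x18240F", "0x24"], ["0x582419", "0x2A"]]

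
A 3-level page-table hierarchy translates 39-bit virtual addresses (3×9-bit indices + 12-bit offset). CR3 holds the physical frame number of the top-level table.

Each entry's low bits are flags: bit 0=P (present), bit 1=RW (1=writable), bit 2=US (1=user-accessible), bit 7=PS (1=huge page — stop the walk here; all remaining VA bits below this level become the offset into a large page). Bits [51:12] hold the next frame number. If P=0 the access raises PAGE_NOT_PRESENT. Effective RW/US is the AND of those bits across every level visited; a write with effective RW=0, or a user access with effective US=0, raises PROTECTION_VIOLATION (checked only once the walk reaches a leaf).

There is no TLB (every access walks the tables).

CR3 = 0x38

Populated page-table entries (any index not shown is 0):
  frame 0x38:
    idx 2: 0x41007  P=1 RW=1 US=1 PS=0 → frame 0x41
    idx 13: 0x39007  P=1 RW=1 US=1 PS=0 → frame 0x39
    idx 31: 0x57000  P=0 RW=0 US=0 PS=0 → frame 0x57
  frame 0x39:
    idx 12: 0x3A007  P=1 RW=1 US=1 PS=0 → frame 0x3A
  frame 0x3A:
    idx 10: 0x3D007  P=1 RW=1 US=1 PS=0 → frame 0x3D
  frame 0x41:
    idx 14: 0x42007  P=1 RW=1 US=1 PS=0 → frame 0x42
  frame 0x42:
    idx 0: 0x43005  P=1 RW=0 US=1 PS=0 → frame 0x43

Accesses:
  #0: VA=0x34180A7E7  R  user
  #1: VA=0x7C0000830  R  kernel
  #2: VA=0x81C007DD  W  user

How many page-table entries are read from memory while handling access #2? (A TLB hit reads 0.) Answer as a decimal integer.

Trace:
#0 VA=0x34180A7E7 (r,user):
  L0: frame=0x38 idx=13 entry=0x39007 [P=1 RW=1 US=1 PS=0]
  L1: frame=0x39 idx=12 entry=0x3A007 [P=1 RW=1 US=1 PS=0]
  L2: frame=0x3A idx=10 entry=0x3D007 [P=1 RW=1 US=1 PS=0]
  ⇒ phys 0x3D7E7  [3 reads]
#1 VA=0x7C0000830 (r,kernel):
  L0: frame=0x38 idx=31 entry=0x57000 [P=0 RW=0 US=0 PS=0]
  ⇒ fault: PAGE_NOT_PRESENT  — 1 lookups
#2 VA=0x81C007DD (w,user):
  L0: frame=0x38 idx=2 entry=0x41007 [P=1 RW=1 US=1 PS=0]
  L1: frame=0x41 idx=14 entry=0x42007 [P=1 RW=1 US=1 PS=0]
  L2: frame=0x42 idx=0 entry=0x43005 [P=1 RW=0 US=1 PS=0]
  ⇒ fault: PROTECTION_VIOLATION  — 3 lookups

Entries read for #2: 3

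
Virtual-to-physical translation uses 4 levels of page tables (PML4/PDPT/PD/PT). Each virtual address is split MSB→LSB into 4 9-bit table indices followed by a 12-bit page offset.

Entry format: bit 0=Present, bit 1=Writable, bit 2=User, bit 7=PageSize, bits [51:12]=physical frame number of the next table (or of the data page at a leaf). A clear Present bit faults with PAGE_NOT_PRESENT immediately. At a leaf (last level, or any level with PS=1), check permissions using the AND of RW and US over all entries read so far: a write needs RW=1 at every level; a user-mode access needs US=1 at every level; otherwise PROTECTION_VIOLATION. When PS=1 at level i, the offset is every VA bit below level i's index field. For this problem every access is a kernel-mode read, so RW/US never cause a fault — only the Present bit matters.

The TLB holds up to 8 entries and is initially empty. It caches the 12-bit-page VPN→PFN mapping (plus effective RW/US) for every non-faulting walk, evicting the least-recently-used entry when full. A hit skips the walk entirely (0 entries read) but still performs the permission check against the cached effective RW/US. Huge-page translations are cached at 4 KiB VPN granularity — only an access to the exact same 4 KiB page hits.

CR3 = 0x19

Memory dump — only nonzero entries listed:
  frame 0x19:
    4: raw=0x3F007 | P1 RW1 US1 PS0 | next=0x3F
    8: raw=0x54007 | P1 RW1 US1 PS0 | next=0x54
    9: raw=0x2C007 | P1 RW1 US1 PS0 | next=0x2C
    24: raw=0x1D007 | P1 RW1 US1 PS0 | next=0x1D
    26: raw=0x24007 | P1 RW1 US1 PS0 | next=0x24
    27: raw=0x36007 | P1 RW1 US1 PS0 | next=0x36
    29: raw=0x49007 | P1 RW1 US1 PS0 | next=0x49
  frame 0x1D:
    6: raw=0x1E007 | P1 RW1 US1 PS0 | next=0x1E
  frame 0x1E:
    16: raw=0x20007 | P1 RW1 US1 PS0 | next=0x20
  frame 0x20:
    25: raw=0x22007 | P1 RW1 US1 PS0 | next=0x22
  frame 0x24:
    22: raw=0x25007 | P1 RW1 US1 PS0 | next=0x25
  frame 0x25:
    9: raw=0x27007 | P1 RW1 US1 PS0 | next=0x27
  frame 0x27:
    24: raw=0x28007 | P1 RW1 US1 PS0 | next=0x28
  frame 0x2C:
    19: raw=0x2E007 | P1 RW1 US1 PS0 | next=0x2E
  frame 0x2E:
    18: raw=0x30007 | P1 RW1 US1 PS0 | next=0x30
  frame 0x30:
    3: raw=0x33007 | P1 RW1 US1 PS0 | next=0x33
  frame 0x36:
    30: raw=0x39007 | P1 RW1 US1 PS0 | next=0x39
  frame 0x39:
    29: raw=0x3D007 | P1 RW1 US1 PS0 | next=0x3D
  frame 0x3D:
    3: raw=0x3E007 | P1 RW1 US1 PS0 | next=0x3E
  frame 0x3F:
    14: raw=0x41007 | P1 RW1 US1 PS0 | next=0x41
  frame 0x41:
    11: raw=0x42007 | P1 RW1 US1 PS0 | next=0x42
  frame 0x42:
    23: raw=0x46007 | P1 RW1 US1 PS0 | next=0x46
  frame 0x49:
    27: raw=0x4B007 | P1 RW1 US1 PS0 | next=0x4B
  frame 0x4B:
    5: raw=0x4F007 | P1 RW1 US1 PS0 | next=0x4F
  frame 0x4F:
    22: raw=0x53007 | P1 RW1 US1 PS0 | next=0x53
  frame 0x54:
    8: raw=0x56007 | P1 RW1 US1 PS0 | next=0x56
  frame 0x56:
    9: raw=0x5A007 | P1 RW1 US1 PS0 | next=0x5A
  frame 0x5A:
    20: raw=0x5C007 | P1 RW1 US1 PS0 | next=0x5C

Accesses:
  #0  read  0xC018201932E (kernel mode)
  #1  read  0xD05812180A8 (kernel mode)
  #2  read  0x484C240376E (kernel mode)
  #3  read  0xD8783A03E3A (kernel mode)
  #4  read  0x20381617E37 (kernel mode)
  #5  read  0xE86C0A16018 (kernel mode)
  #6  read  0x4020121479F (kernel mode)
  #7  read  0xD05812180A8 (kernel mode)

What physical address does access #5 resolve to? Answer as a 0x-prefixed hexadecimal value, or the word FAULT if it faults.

Per-access translation:
#0 VA=0xC018201932E (r,kernel):
  [0] read 0x19 idx=24: raw=0x1D007 flags P=1 W=1 U=1 S=0
  [1] read 0x1D idx=6: raw=0x1E007 flags P=1 W=1 U=1 S=0
  [2] read 0x1E idx=16: raw=0x20007 flags P=1 W=1 U=1 S=0
  [3] read 0x20 idx=25: raw=0x22007 flags P=1 W=1 U=1 S=0
  ✓ 0x2232E  — 4 lookups
#1 VA=0xD05812180A8 (r,kernel):
  [0] read 0x19 idx=26: raw=0x24007 flags P=1 W=1 U=1 S=0
  [1] read 0x24 idx=22: raw=0x25007 flags P=1 W=1 U=1 S=0
  [2] read 0x25 idx=9: raw=0x27007 flags P=1 W=1 U=1 S=0
  [3] read 0x27 idx=24: raw=0x28007 flags P=1 W=1 U=1 S=0
  ✓ 0x280A8  — 4 lookups
#2 VA=0x484C240376E (r,kernel):
  [0] read 0x19 idx=9: raw=0x2C007 flags P=1 W=1 U=1 S=0
  [1] read 0x2C idx=19: raw=0x2E007 flags P=1 W=1 U=1 S=0
  [2] read 0x2E idx=18: raw=0x30007 flags P=1 W=1 U=1 S=0
  [3] read 0x30 idx=3: raw=0x33007 flags P=1 W=1 U=1 S=0
  ✓ 0x3376E  — 4 lookups
#3 VA=0xD8783A03E3A (r,kernel):
  [0] read 0x19 idx=27: raw=0x36007 flags P=1 W=1 U=1 S=0
  [1] read 0x36 idx=30: raw=0x39007 flags P=1 W=1 U=1 S=0
  [2] read 0x39 idx=29: raw=0x3D007 flags P=1 W=1 U=1 S=0
  [3] read 0x3D idx=3: raw=0x3E007 flags P=1 W=1 U=1 S=0
  ✓ 0x3EE3A  — 4 lookups
#4 VA=0x20381617E37 (r,kernel):
  [0] read 0x19 idx=4: raw=0x3F007 flags P=1 W=1 U=1 S=0
  [1] read 0x3F idx=14: raw=0x41007 flags P=1 W=1 U=1 S=0
  [2] read 0x41 idx=11: raw=0x42007 flags P=1 W=1 U=1 S=0
  [3] read 0x42 idx=23: raw=0x46007 flags P=1 W=1 U=1 S=0
  ✓ 0x46E37  — 4 lookups
#5 VA=0xE86C0A16018 (r,kernel):
  [0] read 0x19 idx=29: raw=0x49007 flags P=1 W=1 U=1 S=0
  [1] read 0x49 idx=27: raw=0x4B007 flags P=1 W=1 U=1 S=0
  [2] read 0x4B idx=5: raw=0x4F007 flags P=1 W=1 U=1 S=0
  [3] read 0x4F idx=22: raw=0x53007 flags P=1 W=1 U=1 S=0
  ✓ 0x53018  — 4 lookups
#6 VA=0x4020121479F (r,kernel):
  [0] read 0x19 idx=8: raw=0x54007 flags P=1 W=1 U=1 S=0
  [1] read 0x54 idx=8: raw=0x56007 flags P=1 W=1 U=1 S=0
  [2] read 0x56 idx=9: raw=0x5A007 flags P=1 W=1 U=1 S=0
  [3] read 0x5A idx=20: raw=0x5C007 flags P=1 W=1 U=1 S=0
  ✓ 0x5C79F  — 4 lookups
#7 VA=0xD05812180A8 (r,kernel):
  TLB hit vpn=0xD0581218 → PA=0x280A8

Access #5 PA: 0x53018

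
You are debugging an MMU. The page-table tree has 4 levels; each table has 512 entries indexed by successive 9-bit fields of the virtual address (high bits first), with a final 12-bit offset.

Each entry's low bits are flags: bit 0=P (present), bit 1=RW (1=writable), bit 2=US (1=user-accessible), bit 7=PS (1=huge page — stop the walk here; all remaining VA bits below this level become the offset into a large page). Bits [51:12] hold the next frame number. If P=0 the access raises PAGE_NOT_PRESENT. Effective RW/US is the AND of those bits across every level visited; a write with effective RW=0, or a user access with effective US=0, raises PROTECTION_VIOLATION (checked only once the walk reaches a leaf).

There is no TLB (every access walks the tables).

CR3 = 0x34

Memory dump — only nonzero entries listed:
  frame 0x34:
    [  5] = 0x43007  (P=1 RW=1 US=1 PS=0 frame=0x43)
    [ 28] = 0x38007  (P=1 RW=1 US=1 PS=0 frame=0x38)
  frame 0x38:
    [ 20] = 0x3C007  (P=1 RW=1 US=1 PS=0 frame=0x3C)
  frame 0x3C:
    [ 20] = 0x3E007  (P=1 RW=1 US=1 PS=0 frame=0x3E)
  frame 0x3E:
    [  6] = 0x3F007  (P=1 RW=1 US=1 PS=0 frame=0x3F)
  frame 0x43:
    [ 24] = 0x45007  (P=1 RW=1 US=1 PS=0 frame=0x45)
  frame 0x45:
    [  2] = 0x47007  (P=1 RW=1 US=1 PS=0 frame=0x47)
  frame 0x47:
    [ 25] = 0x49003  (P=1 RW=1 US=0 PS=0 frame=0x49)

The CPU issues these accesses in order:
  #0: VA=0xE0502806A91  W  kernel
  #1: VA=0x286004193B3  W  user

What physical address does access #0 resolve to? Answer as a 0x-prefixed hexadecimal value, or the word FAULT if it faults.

Per-access translation:
#0 VA=0xE0502806A91 (w,kernel):
  [0] read 0x34 idx=28: raw=0x38007 flags P=1 W=1 U=1 S=0
  [1] read 0x38 idx=20: raw=0x3C007 flags P=1 W=1 U=1 S=0
  [2] read 0x3C idx=20: raw=0x3E007 flags P=1 W=1 U=1 S=0
  [3] read 0x3E idx=6: raw=0x3F007 flags P=1 W=1 U=1 S=0
  → PA=0x3FA91  (4 entries read)
#1 VA=0x286004193B3 (w,user):
  [0] read 0x34 idx=5: raw=0x43007 flags P=1 W=1 U=1 S=0
  [1] read 0x43 idx=24: raw=0x45007 flags P=1 W=1 U=1 S=0
  [2] read 0x45 idx=2: raw=0x47007 flags P=1 W=1 U=1 S=0
  [3] read 0x47 idx=25: raw=0x49003 flags P=1 W=1 U=0 S=0
  ✗ PROTECTION_VIOLATION  [4 reads]

Access #0 PA: 0x3FA91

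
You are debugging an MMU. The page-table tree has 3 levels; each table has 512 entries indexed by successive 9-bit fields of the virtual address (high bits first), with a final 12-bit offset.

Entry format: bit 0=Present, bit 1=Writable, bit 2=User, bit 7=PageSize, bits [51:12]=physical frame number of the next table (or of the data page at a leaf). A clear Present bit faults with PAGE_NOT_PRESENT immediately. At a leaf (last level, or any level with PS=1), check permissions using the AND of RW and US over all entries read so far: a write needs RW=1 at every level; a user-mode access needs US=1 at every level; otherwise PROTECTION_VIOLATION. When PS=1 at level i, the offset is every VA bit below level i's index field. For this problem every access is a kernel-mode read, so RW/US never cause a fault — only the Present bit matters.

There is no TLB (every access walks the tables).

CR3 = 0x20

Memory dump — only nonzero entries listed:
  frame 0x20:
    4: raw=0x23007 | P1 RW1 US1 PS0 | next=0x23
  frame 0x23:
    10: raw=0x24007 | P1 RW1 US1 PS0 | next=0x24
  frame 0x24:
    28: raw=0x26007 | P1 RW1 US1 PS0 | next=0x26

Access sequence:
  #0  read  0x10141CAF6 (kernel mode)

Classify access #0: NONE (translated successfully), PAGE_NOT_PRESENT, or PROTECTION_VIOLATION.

Trace:
#0 VA=0x10141CAF6 (r,kernel):
  L0 @0x20[4] → 0x23007  P=1,RW=1,US=1,PS=0
  L1 @0x23[10] → 0x24007  P=1,RW=1,US=1,PS=0
  L2 @0x24[28] → 0x26007  P=1,RW=1,US=1,PS=0
  → PA=0x26AF6  (3 entries read)

Access #0 fault: NONE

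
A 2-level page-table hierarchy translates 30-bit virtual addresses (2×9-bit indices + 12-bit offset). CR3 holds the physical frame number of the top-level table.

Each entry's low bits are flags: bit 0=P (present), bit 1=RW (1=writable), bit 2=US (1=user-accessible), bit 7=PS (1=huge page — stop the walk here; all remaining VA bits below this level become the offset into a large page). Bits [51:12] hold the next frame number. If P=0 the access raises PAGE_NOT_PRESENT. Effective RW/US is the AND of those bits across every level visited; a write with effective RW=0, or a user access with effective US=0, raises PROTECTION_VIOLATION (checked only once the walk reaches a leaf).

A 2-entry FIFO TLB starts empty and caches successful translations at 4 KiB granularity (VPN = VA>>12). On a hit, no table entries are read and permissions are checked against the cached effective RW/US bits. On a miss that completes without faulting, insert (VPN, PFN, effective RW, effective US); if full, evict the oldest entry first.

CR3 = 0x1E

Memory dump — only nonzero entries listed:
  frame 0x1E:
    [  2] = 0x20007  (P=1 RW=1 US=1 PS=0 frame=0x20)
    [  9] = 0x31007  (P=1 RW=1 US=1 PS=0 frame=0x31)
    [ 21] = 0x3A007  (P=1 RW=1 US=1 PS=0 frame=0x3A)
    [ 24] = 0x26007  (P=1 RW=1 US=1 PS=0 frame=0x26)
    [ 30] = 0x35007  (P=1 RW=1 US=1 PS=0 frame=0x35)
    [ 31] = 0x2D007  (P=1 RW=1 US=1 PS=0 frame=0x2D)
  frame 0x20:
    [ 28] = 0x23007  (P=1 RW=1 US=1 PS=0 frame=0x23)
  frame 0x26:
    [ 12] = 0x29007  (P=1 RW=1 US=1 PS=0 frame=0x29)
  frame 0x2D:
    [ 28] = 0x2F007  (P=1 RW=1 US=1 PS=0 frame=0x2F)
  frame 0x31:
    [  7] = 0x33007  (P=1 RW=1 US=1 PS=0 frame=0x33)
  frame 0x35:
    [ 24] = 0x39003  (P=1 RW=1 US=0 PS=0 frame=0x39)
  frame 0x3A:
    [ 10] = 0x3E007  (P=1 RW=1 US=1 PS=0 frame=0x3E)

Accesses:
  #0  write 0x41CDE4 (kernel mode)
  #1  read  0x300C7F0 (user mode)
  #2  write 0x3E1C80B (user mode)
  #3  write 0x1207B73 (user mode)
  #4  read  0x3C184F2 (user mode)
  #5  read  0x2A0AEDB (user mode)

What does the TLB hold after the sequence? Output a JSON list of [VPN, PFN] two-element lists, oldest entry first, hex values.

Trace:
#0 VA=0x41CDE4 (w,kernel):
  L0 @0x1E[2] → 0x20007  P=1,RW=1,US=1,PS=0
  L1 @0x20[28] → 0x23007  P=1,RW=1,US=1,PS=0
  ⇒ phys 0x23DE4  [2 reads]
#1 VA=0x300C7F0 (r,user):
  L0 @0x1E[24] → 0x26007  P=1,RW=1,US=1,PS=0
  L1 @0x26[12] → 0x29007  P=1,RW=1,US=1,PS=0
  ⇒ phys 0x297F0  [2 reads]
#2 VA=0x3E1C80B (w,user):
  L0 @0x1E[31] → 0x2D007  P=1,RW=1,US=1,PS=0
  L1 @0x2D[28] → 0x2F007  P=1,RW=1,US=1,PS=0
  ⇒ phys 0x2F80B  [2 reads]
#3 VA=0x1207B73 (w,user):
  L0 @0x1E[9] → 0x31007  P=1,RW=1,US=1,PS=0
  L1 @0x31[7] → 0x33007  P=1,RW=1,US=1,PS=0
  ⇒ phys 0x33B73  [2 reads]
#4 VA=0x3C184F2 (r,user):
  L0 @0x1E[30] → 0x35007  P=1,RW=1,US=1,PS=0
  L1 @0x35[24] → 0x39003  P=1,RW=1,US=0,PS=0
  → PROTECTION_VIOLATION  (2 entries read)
#5 VA=0x2A0AEDB (r,user):
  L0 @0x1E[21] → 0x3A007  P=1,RW=1,US=1,PS=0
  L1 @0x3A[10] → 0x3E007  P=1,RW=1,US=1,PS=0
  ⇒ phys 0x3EEDB  [2 reads]

TLB: [["0x1207", "0x33"], ["0x2A0A", "0x3E"]]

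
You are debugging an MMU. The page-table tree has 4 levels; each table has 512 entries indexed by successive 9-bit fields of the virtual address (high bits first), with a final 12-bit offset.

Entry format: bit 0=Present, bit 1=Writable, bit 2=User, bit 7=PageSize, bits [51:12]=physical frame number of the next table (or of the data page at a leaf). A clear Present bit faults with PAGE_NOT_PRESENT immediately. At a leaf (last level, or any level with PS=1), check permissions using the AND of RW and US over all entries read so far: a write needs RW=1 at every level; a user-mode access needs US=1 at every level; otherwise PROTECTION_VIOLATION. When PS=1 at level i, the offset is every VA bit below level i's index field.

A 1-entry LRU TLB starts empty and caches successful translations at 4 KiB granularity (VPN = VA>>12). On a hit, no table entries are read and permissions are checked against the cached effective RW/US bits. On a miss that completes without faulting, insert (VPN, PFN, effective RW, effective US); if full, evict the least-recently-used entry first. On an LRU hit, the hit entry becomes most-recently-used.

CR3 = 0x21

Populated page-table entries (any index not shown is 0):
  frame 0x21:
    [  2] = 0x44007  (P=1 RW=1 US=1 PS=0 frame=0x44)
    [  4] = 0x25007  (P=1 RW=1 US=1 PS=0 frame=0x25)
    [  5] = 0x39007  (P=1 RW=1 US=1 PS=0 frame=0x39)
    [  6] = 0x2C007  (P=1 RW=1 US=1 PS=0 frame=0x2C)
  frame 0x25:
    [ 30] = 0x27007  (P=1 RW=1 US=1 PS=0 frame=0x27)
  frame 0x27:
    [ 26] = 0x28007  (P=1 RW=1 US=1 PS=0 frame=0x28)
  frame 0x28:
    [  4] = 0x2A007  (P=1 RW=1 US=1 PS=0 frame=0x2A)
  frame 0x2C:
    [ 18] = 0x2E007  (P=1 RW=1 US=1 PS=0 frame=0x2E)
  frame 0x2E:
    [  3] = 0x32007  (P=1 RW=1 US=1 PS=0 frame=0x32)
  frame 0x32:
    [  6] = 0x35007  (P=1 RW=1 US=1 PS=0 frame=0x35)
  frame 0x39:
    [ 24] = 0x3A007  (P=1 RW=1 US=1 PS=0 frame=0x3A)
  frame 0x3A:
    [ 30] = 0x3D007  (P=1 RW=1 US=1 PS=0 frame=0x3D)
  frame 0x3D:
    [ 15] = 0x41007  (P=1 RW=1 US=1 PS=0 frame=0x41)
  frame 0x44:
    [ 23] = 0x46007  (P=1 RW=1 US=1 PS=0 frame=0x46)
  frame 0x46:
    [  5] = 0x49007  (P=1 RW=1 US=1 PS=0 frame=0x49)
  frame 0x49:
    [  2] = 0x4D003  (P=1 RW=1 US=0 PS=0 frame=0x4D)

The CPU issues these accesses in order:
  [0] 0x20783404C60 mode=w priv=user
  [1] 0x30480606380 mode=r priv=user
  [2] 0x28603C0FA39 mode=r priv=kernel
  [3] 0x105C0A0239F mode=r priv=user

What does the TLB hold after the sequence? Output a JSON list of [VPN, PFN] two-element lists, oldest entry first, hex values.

Per-access translation:
#0 VA=0x20783404C60 (w,user):
  L0 @0x21[4] → 0x25007  P=1,RW=1,US=1,PS=0
  L1 @0x25[30] → 0x27007  P=1,RW=1,US=1,PS=0
  L2 @0x27[26] → 0x28007  P=1,RW=1,US=1,PS=0
  L3 @0x28[4] → 0x2A007  P=1,RW=1,US=1,PS=0
  ✓ 0x2AC60  — 4 lookups
#1 VA=0x30480606380 (r,user):
  L0 @0x21[6] → 0x2C007  P=1,RW=1,US=1,PS=0
  L1 @0x2C[18] → 0x2E007  P=1,RW=1,US=1,PS=0
  L2 @0x2E[3] → 0x32007  P=1,RW=1,US=1,PS=0
  L3 @0x32[6] → 0x35007  P=1,RW=1,US=1,PS=0
  ✓ 0x35380  — 4 lookups
#2 VA=0x28603C0FA39 (r,kernel):
  L0 @0x21[5] → 0x39007  P=1,RW=1,US=1,PS=0
  L1 @0x39[24] → 0x3A007  P=1,RW=1,US=1,PS=0
  L2 @0x3A[30] → 0x3D007  P=1,RW=1,US=1,PS=0
  L3 @0x3D[15] → 0x41007  P=1,RW=1,US=1,PS=0
  ✓ 0x41A39  — 4 lookups
#3 VA=0x105C0A0239F (r,user):
  L0 @0x21[2] → 0x44007  P=1,RW=1,US=1,PS=0
  L1 @0x44[23] → 0x46007  P=1,RW=1,US=1,PS=0
  L2 @0x46[5] → 0x49007  P=1,RW=1,US=1,PS=0
  L3 @0x49[2] → 0x4D003  P=1,RW=1,US=0,PS=0
  ✗ PROTECTION_VIOLATION  [4 reads]

TLB: [["0x28603C0F", "0x41"]]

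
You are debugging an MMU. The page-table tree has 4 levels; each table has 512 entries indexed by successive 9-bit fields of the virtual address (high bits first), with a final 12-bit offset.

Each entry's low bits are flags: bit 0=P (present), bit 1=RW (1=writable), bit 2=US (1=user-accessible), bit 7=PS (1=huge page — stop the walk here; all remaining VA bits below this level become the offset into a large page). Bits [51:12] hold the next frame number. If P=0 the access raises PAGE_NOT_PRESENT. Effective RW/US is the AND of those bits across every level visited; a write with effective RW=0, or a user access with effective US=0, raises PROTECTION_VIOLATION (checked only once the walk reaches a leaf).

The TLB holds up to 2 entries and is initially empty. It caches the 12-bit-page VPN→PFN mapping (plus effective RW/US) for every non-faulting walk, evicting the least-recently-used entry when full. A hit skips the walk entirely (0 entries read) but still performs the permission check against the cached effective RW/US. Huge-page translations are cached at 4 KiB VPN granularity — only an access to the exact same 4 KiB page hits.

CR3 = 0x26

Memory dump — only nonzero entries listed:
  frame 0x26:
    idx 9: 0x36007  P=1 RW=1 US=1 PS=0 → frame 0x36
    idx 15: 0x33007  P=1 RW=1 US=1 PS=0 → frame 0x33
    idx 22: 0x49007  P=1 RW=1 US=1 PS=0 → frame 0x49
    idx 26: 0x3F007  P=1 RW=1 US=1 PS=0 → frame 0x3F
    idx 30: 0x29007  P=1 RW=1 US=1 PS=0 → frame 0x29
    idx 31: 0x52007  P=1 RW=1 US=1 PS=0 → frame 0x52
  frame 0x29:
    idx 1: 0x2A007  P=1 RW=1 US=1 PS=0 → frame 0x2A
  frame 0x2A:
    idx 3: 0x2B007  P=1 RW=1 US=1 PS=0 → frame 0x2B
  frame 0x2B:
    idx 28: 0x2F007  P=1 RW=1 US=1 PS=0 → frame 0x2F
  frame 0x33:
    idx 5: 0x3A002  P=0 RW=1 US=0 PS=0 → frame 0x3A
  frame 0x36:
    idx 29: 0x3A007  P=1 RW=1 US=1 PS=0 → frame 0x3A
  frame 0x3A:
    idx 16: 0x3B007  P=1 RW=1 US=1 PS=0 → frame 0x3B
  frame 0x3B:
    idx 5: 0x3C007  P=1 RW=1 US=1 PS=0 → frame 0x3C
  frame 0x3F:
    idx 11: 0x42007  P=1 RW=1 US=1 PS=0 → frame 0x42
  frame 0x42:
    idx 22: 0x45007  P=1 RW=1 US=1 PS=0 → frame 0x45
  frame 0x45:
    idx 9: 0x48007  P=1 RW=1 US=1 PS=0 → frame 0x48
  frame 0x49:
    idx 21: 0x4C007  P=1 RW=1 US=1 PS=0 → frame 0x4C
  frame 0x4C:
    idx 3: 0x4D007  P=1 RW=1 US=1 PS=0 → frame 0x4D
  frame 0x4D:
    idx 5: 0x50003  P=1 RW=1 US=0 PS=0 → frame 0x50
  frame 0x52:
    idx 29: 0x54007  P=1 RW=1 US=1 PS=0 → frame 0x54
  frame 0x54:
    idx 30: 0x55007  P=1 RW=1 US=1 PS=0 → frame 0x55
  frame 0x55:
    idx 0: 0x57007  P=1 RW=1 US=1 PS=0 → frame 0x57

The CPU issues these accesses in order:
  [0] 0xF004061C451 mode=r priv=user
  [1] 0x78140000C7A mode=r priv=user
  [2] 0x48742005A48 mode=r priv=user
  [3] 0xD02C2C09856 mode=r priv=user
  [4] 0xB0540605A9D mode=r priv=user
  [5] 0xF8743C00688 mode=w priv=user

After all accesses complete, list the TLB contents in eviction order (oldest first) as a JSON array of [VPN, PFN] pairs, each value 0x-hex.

Per-access translation:
#0 VA=0xF004061C451 (r,user):
  lvl0: tbl 0x26, slot 30 ⇒ 0x29007 (P1/RW1/US1/PS0)
  lvl1: tbl 0x29, slot 1 ⇒ 0x2A007 (P1/RW1/US1/PS0)
  lvl2: tbl 0x2A, slot 3 ⇒ 0x2B007 (P1/RW1/US1/PS0)
  lvl3: tbl 0x2B, slot 28 ⇒ 0x2F007 (P1/RW1/US1/PS0)
  ⇒ phys 0x2F451  [4 reads]
#1 VA=0x78140000C7A (r,user):
  lvl0: tbl 0x26, slot 15 ⇒ 0x33007 (P1/RW1/US1/PS0)
  lvl1: tbl 0x33, slot 5 ⇒ 0x3A002 (P0/RW1/US0/PS0)
  ⇒ fault: PAGE_NOT_PRESENT  — 2 lookups
#2 VA=0x48742005A48 (r,user):
  lvl0: tbl 0x26, slot 9 ⇒ 0x36007 (P1/RW1/US1/PS0)
  lvl1: tbl 0x36, slot 29 ⇒ 0x3A007 (P1/RW1/US1/PS0)
  lvl2: tbl 0x3A, slot 16 ⇒ 0x3B007 (P1/RW1/US1/PS0)
  lvl3: tbl 0x3B, slot 5 ⇒ 0x3C007 (P1/RW1/US1/PS0)
  ⇒ phys 0x3CA48  [4 reads]
#3 VA=0xD02C2C09856 (r,user):
  lvl0: tbl 0x26, slot 26 ⇒ 0x3F007 (P1/RW1/US1/PS0)
  lvl1: tbl 0x3F, slot 11 ⇒ 0x42007 (P1/RW1/US1/PS0)
  lvl2: tbl 0x42, slot 22 ⇒ 0x45007 (P1/RW1/US1/PS0)
  lvl3: tbl 0x45, slot 9 ⇒ 0x48007 (P1/RW1/US1/PS0)
  ⇒ phys 0x48856  [4 reads]
#4 VA=0xB0540605A9D (r,user):
  lvl0: tbl 0x26, slot 22 ⇒ 0x49007 (P1/RW1/US1/PS0)
  lvl1: tbl 0x49, slot 21 ⇒ 0x4C007 (P1/RW1/US1/PS0)
  lvl2: tbl 0x4C, slot 3 ⇒ 0x4D007 (P1/RW1/US1/PS0)
  lvl3: tbl 0x4D, slot 5 ⇒ 0x50003 (P1/RW1/US0/PS0)
  ⇒ fault: PROTECTION_VIOLATION  — 4 lookups
#5 VA=0xF8743C00688 (w,user):
  lvl0: tbl 0x26, slot 31 ⇒ 0x52007 (P1/RW1/US1/PS0)
  lvl1: tbl 0x52, slot 29 ⇒ 0x54007 (P1/RW1/US1/PS0)
  lvl2: tbl 0x54, slot 30 ⇒ 0x55007 (P1/RW1/US1/PS0)
  lvl3: tbl 0x55, slot 0 ⇒ 0x57007 (P1/RW1/US1/PS0)
  ⇒ phys 0x57688  [4 reads]

TLB: [["0xD02C2C09", "0x48"], ["0xF8743C00", "0x57"]]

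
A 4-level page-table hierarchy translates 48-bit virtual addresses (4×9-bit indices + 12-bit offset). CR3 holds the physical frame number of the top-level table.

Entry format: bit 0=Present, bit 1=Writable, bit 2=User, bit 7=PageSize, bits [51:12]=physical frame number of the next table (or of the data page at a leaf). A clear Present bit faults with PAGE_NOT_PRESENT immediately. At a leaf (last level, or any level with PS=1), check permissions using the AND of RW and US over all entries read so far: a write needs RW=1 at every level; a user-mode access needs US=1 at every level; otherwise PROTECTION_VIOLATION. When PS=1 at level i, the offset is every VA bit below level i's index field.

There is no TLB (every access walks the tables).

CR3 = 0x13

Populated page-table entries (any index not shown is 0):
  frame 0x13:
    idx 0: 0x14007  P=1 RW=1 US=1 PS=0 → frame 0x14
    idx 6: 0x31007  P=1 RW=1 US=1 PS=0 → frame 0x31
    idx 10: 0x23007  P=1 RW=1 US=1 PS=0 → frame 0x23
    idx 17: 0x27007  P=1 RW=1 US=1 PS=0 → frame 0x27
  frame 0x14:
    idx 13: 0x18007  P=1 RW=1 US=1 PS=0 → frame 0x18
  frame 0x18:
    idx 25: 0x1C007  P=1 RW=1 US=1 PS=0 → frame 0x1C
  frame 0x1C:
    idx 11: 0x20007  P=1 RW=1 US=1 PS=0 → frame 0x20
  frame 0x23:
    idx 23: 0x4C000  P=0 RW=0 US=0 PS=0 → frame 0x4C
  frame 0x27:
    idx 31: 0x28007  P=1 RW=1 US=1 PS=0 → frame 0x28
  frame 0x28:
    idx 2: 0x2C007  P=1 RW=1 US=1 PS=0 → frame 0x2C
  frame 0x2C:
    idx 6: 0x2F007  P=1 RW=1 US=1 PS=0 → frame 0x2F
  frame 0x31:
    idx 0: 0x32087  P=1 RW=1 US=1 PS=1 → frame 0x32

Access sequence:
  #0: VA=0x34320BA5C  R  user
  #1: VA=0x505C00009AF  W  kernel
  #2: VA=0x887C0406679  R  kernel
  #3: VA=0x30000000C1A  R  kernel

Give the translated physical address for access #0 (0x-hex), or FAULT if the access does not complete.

Per-access translation:
#0 VA=0x34320BA5C (r,user):
  L0: frame=0x13 idx=0 entry=0x14007 [P=1 RW=1 US=1 PS=0]
  L1: frame=0x14 idx=13 entry=0x18007 [P=1 RW=1 US=1 PS=0]
  L2: frame=0x18 idx=25 entry=0x1C007 [P=1 RW=1 US=1 PS=0]
  L3: frame=0x1C idx=11 entry=0x20007 [P=1 RW=1 US=1 PS=0]
  ✓ 0x20A5C  — 4 lookups
#1 VA=0x505C00009AF (w,kernel):
  L0: frame=0x13 idx=10 entry=0x23007 [P=1 RW=1 US=1 PS=0]
  L1: frame=0x23 idx=23 entry=0x4C000 [P=0 RW=0 US=0 PS=0]
  ⇒ fault: PAGE_NOT_PRESENT  — 2 lookups
#2 VA=0x887C0406679 (r,kernel):
  L0: frame=0x13 idx=17 entry=0x27007 [P=1 RW=1 US=1 PS=0]
  L1: frame=0x27 idx=31 entry=0x28007 [P=1 RW=1 US=1 PS=0]
  L2: frame=0x28 idx=2 entry=0x2C007 [P=1 RW=1 US=1 PS=0]
  L3: frame=0x2C idx=6 entry=0x2F007 [P=1 RW=1 US=1 PS=0]
  ✓ 0x2F679  — 4 lookups
#3 VA=0x30000000C1A (r,kernel):
  L0: frame=0x13 idx=6 entry=0x31007 [P=1 RW=1 US=1 PS=0]
  L1: frame=0x31 idx=0 entry=0x32087 [P=1 RW=1 US=1 PS=1]
  ✓ 0x32C1A (huge @L1)  — 2 lookups

Access #0 PA: 0x20A5C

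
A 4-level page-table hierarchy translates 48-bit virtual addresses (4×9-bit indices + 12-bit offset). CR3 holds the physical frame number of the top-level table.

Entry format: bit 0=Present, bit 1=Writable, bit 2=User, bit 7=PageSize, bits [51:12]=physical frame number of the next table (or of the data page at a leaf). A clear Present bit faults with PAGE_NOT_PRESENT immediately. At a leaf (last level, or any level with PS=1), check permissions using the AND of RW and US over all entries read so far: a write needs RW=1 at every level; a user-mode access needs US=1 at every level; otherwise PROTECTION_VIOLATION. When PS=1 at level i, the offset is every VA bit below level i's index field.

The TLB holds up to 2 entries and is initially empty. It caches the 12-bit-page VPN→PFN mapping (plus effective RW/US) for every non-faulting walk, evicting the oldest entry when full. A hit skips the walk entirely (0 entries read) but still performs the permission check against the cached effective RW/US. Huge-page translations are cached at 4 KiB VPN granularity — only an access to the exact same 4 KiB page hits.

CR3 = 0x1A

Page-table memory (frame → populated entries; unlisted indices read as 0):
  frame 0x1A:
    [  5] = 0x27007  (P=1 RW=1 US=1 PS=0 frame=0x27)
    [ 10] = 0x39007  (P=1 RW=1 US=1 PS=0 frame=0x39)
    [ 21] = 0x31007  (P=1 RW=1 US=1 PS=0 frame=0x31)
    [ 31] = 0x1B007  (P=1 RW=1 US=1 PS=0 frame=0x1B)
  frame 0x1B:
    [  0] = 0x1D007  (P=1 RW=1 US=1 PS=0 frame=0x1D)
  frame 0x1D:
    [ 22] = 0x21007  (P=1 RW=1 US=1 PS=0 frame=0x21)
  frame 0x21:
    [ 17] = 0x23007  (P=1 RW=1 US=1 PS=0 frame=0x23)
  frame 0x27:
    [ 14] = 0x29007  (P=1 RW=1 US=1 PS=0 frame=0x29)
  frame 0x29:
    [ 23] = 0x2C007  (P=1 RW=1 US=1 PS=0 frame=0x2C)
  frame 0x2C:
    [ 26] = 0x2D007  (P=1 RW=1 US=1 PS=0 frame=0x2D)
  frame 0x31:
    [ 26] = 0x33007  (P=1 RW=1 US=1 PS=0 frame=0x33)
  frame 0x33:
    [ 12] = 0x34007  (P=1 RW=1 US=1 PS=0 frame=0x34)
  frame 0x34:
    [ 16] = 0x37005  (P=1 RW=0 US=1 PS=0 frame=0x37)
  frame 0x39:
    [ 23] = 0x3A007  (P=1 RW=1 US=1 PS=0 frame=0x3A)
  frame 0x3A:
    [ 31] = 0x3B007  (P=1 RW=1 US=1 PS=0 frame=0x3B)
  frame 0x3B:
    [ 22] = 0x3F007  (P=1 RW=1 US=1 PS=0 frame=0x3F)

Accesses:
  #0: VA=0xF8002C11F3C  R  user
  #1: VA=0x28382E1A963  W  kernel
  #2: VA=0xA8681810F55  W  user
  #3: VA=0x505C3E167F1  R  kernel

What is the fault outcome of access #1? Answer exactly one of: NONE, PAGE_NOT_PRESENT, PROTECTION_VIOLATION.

Walk each access:
#0 VA=0xF8002C11F3C (r,user):
  [0] read 0x1A idx=31: raw=0x1B007 flags P=1 W=1 U=1 S=0
  [1] read 0x1B idx=0: raw=0x1D007 flags P=1 W=1 U=1 S=0
  [2] read 0x1D idx=22: raw=0x21007 flags P=1 W=1 U=1 S=0
  [3] read 0x21 idx=17: raw=0x23007 flags P=1 W=1 U=1 S=0
  ⇒ phys 0x23F3C  [4 reads]
#1 VA=0x28382E1A963 (w,kernel):
  [0] read 0x1A idx=5: raw=0x27007 flags P=1 W=1 U=1 S=0
  [1] read 0x27 idx=14: raw=0x29007 flags P=1 W=1 U=1 S=0
  [2] read 0x29 idx=23: raw=0x2C007 flags P=1 W=1 U=1 S=0
  [3] read 0x2C idx=26: raw=0x2D007 flags P=1 W=1 U=1 S=0
  ⇒ phys 0x2D963  [4 reads]
#2 VA=0xA8681810F55 (w,user):
  [0] read 0x1A idx=21: raw=0x31007 flags P=1 W=1 U=1 S=0
  [1] read 0x31 idx=26: raw=0x33007 flags P=1 W=1 U=1 S=0
  [2] read 0x33 idx=12: raw=0x34007 flags P=1 W=1 U=1 S=0
  [3] read 0x34 idx=16: raw=0x37005 flags P=1 W=0 U=1 S=0
  → PROTECTION_VIOLATION  (4 entries read)
#3 VA=0x505C3E167F1 (r,kernel):
  [0] read 0x1A idx=10: raw=0x39007 flags P=1 W=1 U=1 S=0
  [1] read 0x39 idx=23: raw=0x3A007 flags P=1 W=1 U=1 S=0
  [2] read 0x3A idx=31: raw=0x3B007 flags P=1 W=1 U=1 S=0
  [3] read 0x3B idx=22: raw=0x3F007 flags P=1 W=1 U=1 S=0
  ⇒ phys 0x3F7F1  [4 reads]

Access #1 fault: NONE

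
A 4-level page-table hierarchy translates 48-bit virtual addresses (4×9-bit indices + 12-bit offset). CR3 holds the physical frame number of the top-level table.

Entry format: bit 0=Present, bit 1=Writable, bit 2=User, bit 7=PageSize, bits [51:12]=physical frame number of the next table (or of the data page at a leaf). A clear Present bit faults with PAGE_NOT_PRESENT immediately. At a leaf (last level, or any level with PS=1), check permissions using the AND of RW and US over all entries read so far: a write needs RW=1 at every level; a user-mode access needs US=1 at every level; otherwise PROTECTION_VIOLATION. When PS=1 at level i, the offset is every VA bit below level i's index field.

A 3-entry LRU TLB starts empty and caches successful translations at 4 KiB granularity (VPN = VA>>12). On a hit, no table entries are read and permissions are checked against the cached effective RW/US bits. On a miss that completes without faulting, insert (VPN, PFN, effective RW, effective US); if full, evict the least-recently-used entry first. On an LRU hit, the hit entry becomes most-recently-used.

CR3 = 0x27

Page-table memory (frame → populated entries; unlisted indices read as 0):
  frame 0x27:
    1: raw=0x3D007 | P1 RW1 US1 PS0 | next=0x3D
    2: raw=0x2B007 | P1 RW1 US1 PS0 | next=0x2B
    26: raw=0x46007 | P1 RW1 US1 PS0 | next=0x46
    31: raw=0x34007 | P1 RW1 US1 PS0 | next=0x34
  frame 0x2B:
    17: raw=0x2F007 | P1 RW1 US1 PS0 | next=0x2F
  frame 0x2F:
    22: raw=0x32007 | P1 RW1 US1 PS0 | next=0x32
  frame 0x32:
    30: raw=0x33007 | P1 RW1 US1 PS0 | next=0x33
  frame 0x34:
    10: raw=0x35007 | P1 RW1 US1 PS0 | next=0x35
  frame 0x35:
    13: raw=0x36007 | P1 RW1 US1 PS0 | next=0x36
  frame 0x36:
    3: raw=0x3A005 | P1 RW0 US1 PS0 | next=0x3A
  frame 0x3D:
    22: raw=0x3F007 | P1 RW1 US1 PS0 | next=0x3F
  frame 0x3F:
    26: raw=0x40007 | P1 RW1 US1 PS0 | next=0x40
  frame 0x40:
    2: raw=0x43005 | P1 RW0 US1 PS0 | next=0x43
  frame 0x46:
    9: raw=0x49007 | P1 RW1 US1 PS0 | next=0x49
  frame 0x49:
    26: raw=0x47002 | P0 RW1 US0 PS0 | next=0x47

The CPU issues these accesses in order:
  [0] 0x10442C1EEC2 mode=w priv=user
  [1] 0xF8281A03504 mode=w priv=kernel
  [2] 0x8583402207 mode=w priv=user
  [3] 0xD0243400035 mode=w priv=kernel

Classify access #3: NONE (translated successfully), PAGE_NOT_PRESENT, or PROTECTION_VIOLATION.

Per-access translation:
#0 VA=0x10442C1EEC2 (w,user):
  L0: frame=0x27 idx=2 entry=0x2B007 [P=1 RW=1 US=1 PS=0]
  L1: frame=0x2B idx=17 entry=0x2F007 [P=1 RW=1 US=1 PS=0]
  L2: frame=0x2F idx=22 entry=0x32007 [P=1 RW=1 US=1 PS=0]
  L3: frame=0x32 idx=30 entry=0x33007 [P=1 RW=1 US=1 PS=0]
  → PA=0x33EC2  (4 entries read)
#1 VA=0xF8281A03504 (w,kernel):
  L0: frame=0x27 idx=31 entry=0x34007 [P=1 RW=1 US=1 PS=0]
  L1: frame=0x34 idx=10 entry=0x35007 [P=1 RW=1 US=1 PS=0]
  L2: frame=0x35 idx=13 entry=0x36007 [P=1 RW=1 US=1 PS=0]
  L3: frame=0x36 idx=3 entry=0x3A005 [P=1 RW=0 US=1 PS=0]
  ⇒ fault: PROTECTION_VIOLATION  — 4 lookups
#2 VA=0x8583402207 (w,user):
  L0: frame=0x27 idx=1 entry=0x3D007 [P=1 RW=1 US=1 PS=0]
  L1: frame=0x3D idx=22 entry=0x3F007 [P=1 RW=1 US=1 PS=0]
  L2: frame=0x3F idx=26 entry=0x40007 [P=1 RW=1 US=1 PS=0]
  L3: frame=0x40 idx=2 entry=0x43005 [P=1 RW=0 US=1 PS=0]
  ⇒ fault: PROTECTION_VIOLATION  — 4 lookups
#3 VA=0xD0243400035 (w,kernel):
  L0: frame=0x27 idx=26 entry=0x46007 [P=1 RW=1 US=1 PS=0]
  L1: frame=0x46 idx=9 entry=0x49007 [P=1 RW=1 US=1 PS=0]
  L2: frame=0x49 idx=26 entry=0x47002 [P=0 RW=1 US=0 PS=0]
  ⇒ fault: PAGE_NOT_PRESENT  — 3 lookups

Access #3 fault: PAGE_NOT_PRESENT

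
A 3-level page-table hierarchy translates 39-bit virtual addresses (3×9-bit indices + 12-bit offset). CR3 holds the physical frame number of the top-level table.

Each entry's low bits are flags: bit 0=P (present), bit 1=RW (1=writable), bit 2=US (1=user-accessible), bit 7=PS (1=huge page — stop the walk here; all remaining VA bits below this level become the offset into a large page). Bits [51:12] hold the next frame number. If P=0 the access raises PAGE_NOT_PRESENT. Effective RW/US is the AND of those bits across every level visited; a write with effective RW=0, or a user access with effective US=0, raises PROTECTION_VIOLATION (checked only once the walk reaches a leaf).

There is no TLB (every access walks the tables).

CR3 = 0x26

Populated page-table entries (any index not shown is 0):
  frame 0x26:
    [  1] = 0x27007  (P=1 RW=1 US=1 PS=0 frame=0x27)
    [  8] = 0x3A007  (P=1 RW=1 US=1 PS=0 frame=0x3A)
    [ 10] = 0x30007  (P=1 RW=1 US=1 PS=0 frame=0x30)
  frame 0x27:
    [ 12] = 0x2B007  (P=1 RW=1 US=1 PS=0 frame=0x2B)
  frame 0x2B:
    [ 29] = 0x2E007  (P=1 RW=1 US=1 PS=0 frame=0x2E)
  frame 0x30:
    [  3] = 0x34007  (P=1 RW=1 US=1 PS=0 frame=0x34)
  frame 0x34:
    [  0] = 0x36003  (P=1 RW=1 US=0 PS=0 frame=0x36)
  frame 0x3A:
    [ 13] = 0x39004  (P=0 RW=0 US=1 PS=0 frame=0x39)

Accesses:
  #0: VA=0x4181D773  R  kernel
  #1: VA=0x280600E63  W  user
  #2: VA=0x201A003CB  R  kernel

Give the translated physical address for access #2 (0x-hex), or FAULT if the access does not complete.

Per-access translation:
#0 VA=0x4181D773 (r,kernel):
  L0: frame=0x26 idx=1 entry=0x27007 [P=1 RW=1 US=1 PS=0]
  L1: frame=0x27 idx=12 entry=0x2B007 [P=1 RW=1 US=1 PS=0]
  L2: frame=0x2B idx=29 entry=0x2E007 [P=1 RW=1 US=1 PS=0]
  ✓ 0x2E773  — 3 lookups
#1 VA=0x280600E63 (w,user):
  L0: frame=0x26 idx=10 entry=0x30007 [P=1 RW=1 US=1 PS=0]
  L1: frame=0x30 idx=3 entry=0x34007 [P=1 RW=1 US=1 PS=0]
  L2: frame=0x34 idx=0 entry=0x36003 [P=1 RW=1 US=0 PS=0]
  → PROTECTION_VIOLATION  (3 entries read)
#2 VA=0x201A003CB (r,kernel):
  L0: frame=0x26 idx=8 entry=0x3A007 [P=1 RW=1 US=1 PS=0]
  L1: frame=0x3A idx=13 entry=0x39004 [P=0 RW=0 US=1 PS=0]
  → PAGE_NOT_PRESENT  (2 entries read)

Access #2 PA: FAULT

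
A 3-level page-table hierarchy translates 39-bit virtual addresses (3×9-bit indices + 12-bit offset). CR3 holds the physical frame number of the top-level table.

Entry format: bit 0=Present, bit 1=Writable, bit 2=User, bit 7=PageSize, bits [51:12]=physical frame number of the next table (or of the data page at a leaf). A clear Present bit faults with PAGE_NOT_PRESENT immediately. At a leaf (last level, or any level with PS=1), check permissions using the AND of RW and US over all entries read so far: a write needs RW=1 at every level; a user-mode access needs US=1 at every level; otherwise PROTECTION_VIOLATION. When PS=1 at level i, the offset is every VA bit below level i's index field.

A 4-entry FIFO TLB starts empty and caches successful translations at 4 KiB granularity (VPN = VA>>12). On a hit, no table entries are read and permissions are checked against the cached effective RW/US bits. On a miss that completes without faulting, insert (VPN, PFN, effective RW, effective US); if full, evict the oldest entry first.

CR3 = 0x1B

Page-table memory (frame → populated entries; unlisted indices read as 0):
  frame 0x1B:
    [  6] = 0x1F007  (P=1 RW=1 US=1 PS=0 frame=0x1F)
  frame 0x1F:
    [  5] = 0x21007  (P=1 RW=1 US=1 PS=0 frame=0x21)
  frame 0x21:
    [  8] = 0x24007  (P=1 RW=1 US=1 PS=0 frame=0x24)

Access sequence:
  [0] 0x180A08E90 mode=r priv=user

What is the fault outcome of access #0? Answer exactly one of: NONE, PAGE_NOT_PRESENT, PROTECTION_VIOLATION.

Walk each access:
#0 VA=0x180A08E90 (r,user):
  lvl0: tbl 0x1B, slot 6 ⇒ 0x1F007 (P1/RW1/US1/PS0)
  lvl1: tbl 0x1F, slot 5 ⇒ 0x21007 (P1/RW1/US1/PS0)
  lvl2: tbl 0x21, slot 8 ⇒ 0x24007 (P1/RW1/US1/PS0)
  ✓ 0x24E90  — 3 lookups

Access #0 fault: NONE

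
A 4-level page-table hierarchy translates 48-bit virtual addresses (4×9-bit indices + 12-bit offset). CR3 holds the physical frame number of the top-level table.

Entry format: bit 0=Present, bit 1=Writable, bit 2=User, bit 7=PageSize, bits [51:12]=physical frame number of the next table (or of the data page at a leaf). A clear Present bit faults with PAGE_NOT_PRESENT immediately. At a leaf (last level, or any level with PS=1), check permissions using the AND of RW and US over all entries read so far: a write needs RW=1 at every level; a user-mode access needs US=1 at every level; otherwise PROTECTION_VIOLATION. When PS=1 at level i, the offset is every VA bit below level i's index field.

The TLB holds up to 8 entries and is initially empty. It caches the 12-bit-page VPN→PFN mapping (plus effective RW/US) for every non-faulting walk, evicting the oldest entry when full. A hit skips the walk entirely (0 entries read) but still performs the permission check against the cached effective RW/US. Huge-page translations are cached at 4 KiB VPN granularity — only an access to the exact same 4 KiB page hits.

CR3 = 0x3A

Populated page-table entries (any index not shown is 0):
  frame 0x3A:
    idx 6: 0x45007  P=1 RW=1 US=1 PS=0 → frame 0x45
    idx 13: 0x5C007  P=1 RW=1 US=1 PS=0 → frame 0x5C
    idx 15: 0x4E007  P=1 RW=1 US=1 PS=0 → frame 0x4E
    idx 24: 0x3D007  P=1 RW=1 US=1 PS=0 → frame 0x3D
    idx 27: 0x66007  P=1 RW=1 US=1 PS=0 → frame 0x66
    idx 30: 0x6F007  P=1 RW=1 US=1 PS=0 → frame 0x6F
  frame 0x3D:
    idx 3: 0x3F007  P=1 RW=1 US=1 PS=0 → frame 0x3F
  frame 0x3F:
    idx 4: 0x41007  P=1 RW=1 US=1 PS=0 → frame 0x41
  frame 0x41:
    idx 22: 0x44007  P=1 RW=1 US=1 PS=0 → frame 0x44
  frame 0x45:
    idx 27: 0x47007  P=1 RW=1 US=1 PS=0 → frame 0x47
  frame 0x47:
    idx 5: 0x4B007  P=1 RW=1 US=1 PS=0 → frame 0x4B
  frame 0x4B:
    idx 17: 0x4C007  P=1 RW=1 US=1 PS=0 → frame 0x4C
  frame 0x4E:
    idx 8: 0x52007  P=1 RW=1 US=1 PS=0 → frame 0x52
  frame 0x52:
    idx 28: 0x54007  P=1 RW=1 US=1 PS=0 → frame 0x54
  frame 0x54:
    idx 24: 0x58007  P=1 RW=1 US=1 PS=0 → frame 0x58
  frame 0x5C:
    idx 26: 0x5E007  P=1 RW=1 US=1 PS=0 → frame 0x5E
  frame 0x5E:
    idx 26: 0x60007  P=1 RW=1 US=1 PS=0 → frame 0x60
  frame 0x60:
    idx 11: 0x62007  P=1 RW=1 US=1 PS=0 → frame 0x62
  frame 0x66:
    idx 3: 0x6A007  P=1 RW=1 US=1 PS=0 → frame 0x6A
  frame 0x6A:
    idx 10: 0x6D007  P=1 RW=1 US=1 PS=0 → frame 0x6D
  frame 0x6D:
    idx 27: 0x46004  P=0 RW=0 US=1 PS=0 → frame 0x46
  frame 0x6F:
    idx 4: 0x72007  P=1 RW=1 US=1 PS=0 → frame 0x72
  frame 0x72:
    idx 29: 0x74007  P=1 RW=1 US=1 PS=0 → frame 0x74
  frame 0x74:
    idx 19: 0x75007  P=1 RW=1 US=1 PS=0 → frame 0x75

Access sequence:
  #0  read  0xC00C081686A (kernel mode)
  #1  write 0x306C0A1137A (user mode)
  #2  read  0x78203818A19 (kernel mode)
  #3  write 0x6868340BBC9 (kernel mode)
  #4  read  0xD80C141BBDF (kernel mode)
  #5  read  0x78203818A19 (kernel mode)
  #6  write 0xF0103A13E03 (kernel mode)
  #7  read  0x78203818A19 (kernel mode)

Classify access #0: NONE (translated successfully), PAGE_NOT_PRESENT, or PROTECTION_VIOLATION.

Walk each access:
#0 VA=0xC00C081686A (r,kernel):
  [0] read 0x3A idx=24: raw=0x3D007 flags P=1 W=1 U=1 S=0
  [1] read 0x3D idx=3: raw=0x3F007 flags P=1 W=1 U=1 S=0
  [2] read 0x3F idx=4: raw=0x41007 flags P=1 W=1 U=1 S=0
  [3] read 0x41 idx=22: raw=0x44007 flags P=1 W=1 U=1 S=0
  → PA=0x4486A  (4 entries read)
#1 VA=0x306C0A1137A (w,user):
  [0] read 0x3A idx=6: raw=0x45007 flags P=1 W=1 U=1 S=0
  [1] read 0x45 idx=27: raw=0x47007 flags P=1 W=1 U=1 S=0
  [2] read 0x47 idx=5: raw=0x4B007 flags P=1 W=1 U=1 S=0
  [3] read 0x4B idx=17: raw=0x4C007 flags P=1 W=1 U=1 S=0
  → PA=0x4C37A  (4 entries read)
#2 VA=0x78203818A19 (r,kernel):
  [0] read 0x3A idx=15: raw=0x4E007 flags P=1 W=1 U=1 S=0
  [1] read 0x4E idx=8: raw=0x52007 flags P=1 W=1 U=1 S=0
  [2] read 0x52 idx=28: raw=0x54007 flags P=1 W=1 U=1 S=0
  [3] read 0x54 idx=24: raw=0x58007 flags P=1 W=1 U=1 S=0
  → PA=0x58A19  (4 entries read)
#3 VA=0x6868340BBC9 (w,kernel):
  [0] read 0x3A idx=13: raw=0x5C007 flags P=1 W=1 U=1 S=0
  [1] read 0x5C idx=26: raw=0x5E007 flags P=1 W=1 U=1 S=0
  [2] read 0x5E idx=26: raw=0x60007 flags P=1 W=1 U=1 S=0
  [3] read 0x60 idx=11: raw=0x62007 flags P=1 W=1 U=1 S=0
  → PA=0x62BC9  (4 entries read)
#4 VA=0xD80C141BBDF (r,kernel):
  [0] read 0x3A idx=27: raw=0x66007 flags P=1 W=1 U=1 S=0
  [1] read 0x66 idx=3: raw=0x6A007 flags P=1 W=1 U=1 S=0
  [2] read 0x6A idx=10: raw=0x6D007 flags P=1 W=1 U=1 S=0
  [3] read 0x6D idx=27: raw=0x46004 flags P=0 W=0 U=1 S=0
  → PAGE_NOT_PRESENT  (4 entries read)
#5 VA=0x78203818A19 (r,kernel):
  TLB hit vpn=0x78203818 → PA=0x58A19
#6 VA=0xF0103A13E03 (w,kernel):
  [0] read 0x3A idx=30: raw=0x6F007 flags P=1 W=1 U=1 S=0
  [1] read 0x6F idx=4: raw=0x72007 flags P=1 W=1 U=1 S=0
  [2] read 0x72 idx=29: raw=0x74007 flags P=1 W=1 U=1 S=0
  [3] read 0x74 idx=19: raw=0x75007 flags P=1 W=1 U=1 S=0
  → PA=0x75E03  (4 entries read)
#7 VA=0x78203818A19 (r,kernel):
  TLB hit vpn=0x78203818 → PA=0x58A19

Access #0 fault: NONE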